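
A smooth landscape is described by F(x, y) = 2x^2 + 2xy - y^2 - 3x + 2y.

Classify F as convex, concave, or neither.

neither

F is quadratic, so its Hessian is the constant matrix H = [[4, 2], [2, -2]].
det(H) = -12, tr(H) = 2.
det(H) < 0, so H is indefinite: neither convex nor concave.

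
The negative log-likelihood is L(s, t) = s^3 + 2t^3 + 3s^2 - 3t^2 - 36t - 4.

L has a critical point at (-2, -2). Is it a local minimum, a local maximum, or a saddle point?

The mixed partial ∂²L/∂s∂t is 0, so the Hessian at any point is diag(L_ss, L_tt) = diag(6(s + 1), 6(2t - 1)).
At (-2, -2): H = diag(-6, -30).
Both eigenvalues are negative, so H is negative definite: a local maximum.

local maximum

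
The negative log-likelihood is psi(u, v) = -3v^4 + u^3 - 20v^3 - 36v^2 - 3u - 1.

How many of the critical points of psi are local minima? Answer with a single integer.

1

psi separates as a function of u plus a function of v, so ∇psi=0 decouples.
∂psi/∂u = 3(u - 1)(u + 1) = 0 at u ∈ {-1, 1}; ∂psi/∂v = -12v(v + 2)(v + 3) = 0 at v ∈ {-3, -2, 0}.
The Hessian is diagonal: diag(psi_uu, psi_vv). Second derivatives: psi_uu(-1)=-6, psi_uu(1)=6; psi_vv(-3)=-36, psi_vv(-2)=24, psi_vv(0)=-72.
Local minima occur where both diagonal entries positive: (1, -2). Count: 1.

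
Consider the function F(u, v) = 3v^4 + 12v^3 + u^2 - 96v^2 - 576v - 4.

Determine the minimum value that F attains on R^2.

F(u,v) separates as P(u) + Q(v) − 4, so its minimum is min P + min Q − 4.
P'(u) = 2u vanishes at u ∈ {0}; Q'(v) = 12(v - 4)(v + 3)(v + 4) vanishes at v ∈ {-4, -3, 4}.
Local minima of P (where P''>0): P(0)=0. Local minima of Q: Q(-4)=768, Q(4)=-2304.
So the global minimum of F is P(0) + Q(4) − 4 = 0 − 2304 − 4 = -2308, attained at (0, 4).

-2308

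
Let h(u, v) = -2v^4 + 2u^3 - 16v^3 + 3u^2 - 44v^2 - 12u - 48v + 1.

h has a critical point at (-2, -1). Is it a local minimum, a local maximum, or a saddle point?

local maximum

The mixed partial ∂²h/∂u∂v is 0, so the Hessian at any point is diag(h_uu, h_vv) = diag(6(2u + 1), -8(3v^2 + 12v + 11)).
At (-2, -1): H = diag(-18, -16).
Both eigenvalues are negative, so H is negative definite: a local maximum.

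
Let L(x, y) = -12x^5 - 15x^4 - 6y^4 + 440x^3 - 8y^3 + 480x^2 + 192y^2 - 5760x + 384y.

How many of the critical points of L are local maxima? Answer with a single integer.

4

L separates as a function of x plus a function of y, so ∇L=0 decouples.
∂L/∂x = -60(x - 4)(x - 2)(x + 3)(x + 4) = 0 at x ∈ {-4, -3, 2, 4}; ∂L/∂y = -24(y - 4)(y + 1)(y + 4) = 0 at y ∈ {-4, -1, 4}.
The Hessian is diagonal: diag(L_xx, L_yy). Second derivatives: L_xx(-4)=2880, L_xx(-3)=-2100, L_xx(2)=3600, L_xx(4)=-6720; L_yy(-4)=-576, L_yy(-1)=360, L_yy(4)=-960.
Local maxima occur where both diagonal entries negative: (-3, -4), (-3, 4), (4, -4), (4, 4). Count: 4.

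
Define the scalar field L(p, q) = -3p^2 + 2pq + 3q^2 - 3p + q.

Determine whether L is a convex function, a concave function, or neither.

L is quadratic, so its Hessian is the constant matrix H = [[-6, 2], [2, 6]].
det(H) = -40, tr(H) = 0.
det(H) < 0, so H is indefinite: neither convex nor concave.

neither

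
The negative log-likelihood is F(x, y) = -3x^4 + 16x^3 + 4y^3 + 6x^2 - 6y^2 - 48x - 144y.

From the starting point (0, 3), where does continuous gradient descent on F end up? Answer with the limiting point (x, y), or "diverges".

(1, 4)

F is separable, so gradient descent decouples: x follows -∂F/∂x, y follows -∂F/∂y.
∂F/∂x = -12(x - 4)(x - 1)(x + 1); at x=0 this is -48, so x increases.
∂F/∂y = 12(y - 4)(y + 3); at y=3 this is -72, so y increases.
x converges to its nearest critical value 1 (a local min of the x-part); y converges to 4. The iterate converges to (1, 4).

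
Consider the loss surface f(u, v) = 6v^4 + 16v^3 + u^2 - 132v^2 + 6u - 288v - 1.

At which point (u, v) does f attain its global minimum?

(-3, 3)

f(u,v) separates as P(u) + Q(v) − 1, so its minimum is min P + min Q − 1.
P'(u) = 2u + 6 vanishes at u ∈ {-3}; Q'(v) = 24(v - 3)(v + 1)(v + 4) vanishes at v ∈ {-4, -1, 3}.
Local minima of P (where P''>0): P(-3)=-9. Local minima of Q: Q(-4)=-448, Q(3)=-1134.
So the global minimum of f is P(-3) + Q(3) − 1 = -9 − 1134 − 1 = -1144, attained at (-3, 3).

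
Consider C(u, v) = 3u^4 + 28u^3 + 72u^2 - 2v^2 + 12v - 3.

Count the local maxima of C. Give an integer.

C separates as a function of u plus a function of v, so ∇C=0 decouples.
∂C/∂u = 12u(u + 3)(u + 4) = 0 at u ∈ {-4, -3, 0}; ∂C/∂v = -4(v - 3) = 0 at v ∈ {3}.
The Hessian is diagonal: diag(C_uu, C_vv). Second derivatives: C_uu(-4)=48, C_uu(-3)=-36, C_uu(0)=144; C_vv(3)=-4.
Local maxima occur where both diagonal entries negative: (-3, 3). Count: 1.

1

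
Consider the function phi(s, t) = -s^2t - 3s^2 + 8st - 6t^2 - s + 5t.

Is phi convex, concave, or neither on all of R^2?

neither

The term -s^2t is cubic, so the Hessian is not constant.
∂²phi/∂s² = -2t - 6, which takes both signs as t varies (negative for sufficiently large t). A diagonal entry of the Hessian changing sign means the Hessian is neither positive- nor negative-semidefinite on all of R^2.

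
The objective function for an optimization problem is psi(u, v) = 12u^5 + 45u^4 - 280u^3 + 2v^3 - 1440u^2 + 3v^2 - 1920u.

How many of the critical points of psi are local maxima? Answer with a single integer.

2

psi separates as a function of u plus a function of v, so ∇psi=0 decouples.
∂psi/∂u = 60(u - 4)(u + 1)(u + 2)(u + 4) = 0 at u ∈ {-4, -2, -1, 4}; ∂psi/∂v = 6v(v + 1) = 0 at v ∈ {-1, 0}.
The Hessian is diagonal: diag(psi_uu, psi_vv). Second derivatives: psi_uu(-4)=-2880, psi_uu(-2)=720, psi_uu(-1)=-900, psi_uu(4)=14400; psi_vv(-1)=-6, psi_vv(0)=6.
Local maxima occur where both diagonal entries negative: (-4, -1), (-1, -1). Count: 2.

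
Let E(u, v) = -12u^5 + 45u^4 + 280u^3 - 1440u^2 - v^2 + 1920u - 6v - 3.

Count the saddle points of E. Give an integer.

2

E separates as a function of u plus a function of v, so ∇E=0 decouples.
∂E/∂u = -60(u - 4)(u - 2)(u - 1)(u + 4) = 0 at u ∈ {-4, 1, 2, 4}; ∂E/∂v = -2(v + 3) = 0 at v ∈ {-3}.
The Hessian is diagonal: diag(E_uu, E_vv). Second derivatives: E_uu(-4)=14400, E_uu(1)=-900, E_uu(2)=720, E_uu(4)=-2880; E_vv(-3)=-2.
Saddle points occur where the two diagonal entries have opposite signs: (-4, -3), (2, -3). Count: 2.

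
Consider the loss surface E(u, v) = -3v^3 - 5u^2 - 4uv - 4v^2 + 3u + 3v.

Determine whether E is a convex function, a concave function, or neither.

The term -3v^3 is cubic, so the Hessian is not constant.
∂²E/∂v² = -18v - 8, which takes both signs as v varies (negative for sufficiently large v). A diagonal entry of the Hessian changing sign means the Hessian is neither positive- nor negative-semidefinite on all of R^2.

neither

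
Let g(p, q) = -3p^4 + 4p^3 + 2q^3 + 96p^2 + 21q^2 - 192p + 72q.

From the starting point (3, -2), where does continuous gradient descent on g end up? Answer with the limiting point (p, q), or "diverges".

(1, -3)

g is separable, so gradient descent decouples: p follows -∂g/∂p, q follows -∂g/∂q.
∂g/∂p = -12(p - 4)(p - 1)(p + 4); at p=3 this is 168, so p decreases.
∂g/∂q = 6(q + 3)(q + 4); at q=-2 this is 12, so q decreases.
p converges to its nearest critical value 1 (a local min of the p-part); q converges to -3. The iterate converges to (1, -3).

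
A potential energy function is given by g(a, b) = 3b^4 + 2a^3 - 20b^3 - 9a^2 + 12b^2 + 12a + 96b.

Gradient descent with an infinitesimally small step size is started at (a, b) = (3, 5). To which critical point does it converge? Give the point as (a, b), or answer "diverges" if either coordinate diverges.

g is separable, so gradient descent decouples: a follows -∂g/∂a, b follows -∂g/∂b.
∂g/∂a = 6(a - 2)(a - 1); at a=3 this is 12, so a decreases.
∂g/∂b = 12(b - 4)(b - 2)(b + 1); at b=5 this is 216, so b decreases.
a converges to its nearest critical value 2 (a local min of the a-part); b converges to 4. The iterate converges to (2, 4).

(2, 4)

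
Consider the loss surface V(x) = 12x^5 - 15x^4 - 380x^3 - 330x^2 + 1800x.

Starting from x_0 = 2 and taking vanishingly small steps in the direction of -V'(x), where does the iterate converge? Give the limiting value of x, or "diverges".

V'(x) = 60(x - 5)(x - 1)(x + 2)(x + 3), so V'(2) = -3600.
Gradient descent moves in the -V' direction, i.e. x is increasing.
The nearest critical point in that direction is x = 5, where V'' = 13440 > 0 (a local minimum). The iterate converges there.

5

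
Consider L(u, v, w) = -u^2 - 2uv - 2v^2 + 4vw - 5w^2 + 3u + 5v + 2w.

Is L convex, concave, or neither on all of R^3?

L is quadratic, so its Hessian is the constant matrix H = [[-2, -2, 0], [-2, -4, 4], [0, 4, -10]].
Leading principal minors: -2, 4, -8.
Signs alternate −, +, − ⇒ H ≺ 0 ⇒ concave.

concave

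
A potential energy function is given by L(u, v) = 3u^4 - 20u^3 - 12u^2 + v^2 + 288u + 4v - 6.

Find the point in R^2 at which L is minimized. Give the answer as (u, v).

L(u,v) separates as P(u) + Q(v) − 6, so its minimum is min P + min Q − 6.
P'(u) = 12(u - 4)(u - 3)(u + 2) vanishes at u ∈ {-2, 3, 4}; Q'(v) = 2v + 4 vanishes at v ∈ {-2}.
Local minima of P (where P''>0): P(-2)=-416, P(4)=448. Local minima of Q: Q(-2)=-4.
So the global minimum of L is P(-2) + Q(-2) − 6 = -416 − 4 − 6 = -426, attained at (-2, -2).

(-2, -2)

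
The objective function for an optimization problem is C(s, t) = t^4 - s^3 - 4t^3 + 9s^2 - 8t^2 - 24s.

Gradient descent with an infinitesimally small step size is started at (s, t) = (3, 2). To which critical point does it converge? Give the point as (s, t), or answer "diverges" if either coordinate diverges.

(2, 4)

C is separable, so gradient descent decouples: s follows -∂C/∂s, t follows -∂C/∂t.
∂C/∂s = -3(s - 4)(s - 2); at s=3 this is 3, so s decreases.
∂C/∂t = 4t(t - 4)(t + 1); at t=2 this is -48, so t increases.
s converges to its nearest critical value 2 (a local min of the s-part); t converges to 4. The iterate converges to (2, 4).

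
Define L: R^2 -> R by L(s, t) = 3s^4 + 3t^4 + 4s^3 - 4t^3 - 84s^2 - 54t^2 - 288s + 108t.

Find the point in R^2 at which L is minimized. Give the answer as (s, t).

(4, -3)

L(s,t) separates as P(s) + Q(t), so its minimum is min P + min Q.
P'(s) = 12(s - 4)(s + 2)(s + 3) vanishes at s ∈ {-3, -2, 4}; Q'(t) = 12(t - 3)(t - 1)(t + 3) vanishes at t ∈ {-3, 1, 3}.
Local minima of P (where P''>0): P(-3)=243, P(4)=-1472. Local minima of Q: Q(-3)=-459, Q(3)=-27.
So the global minimum of L is P(4) + Q(-3) = -1472 − 459 = -1931, attained at (4, -3).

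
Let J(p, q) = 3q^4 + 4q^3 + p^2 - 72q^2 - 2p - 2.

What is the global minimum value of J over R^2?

J(p,q) separates as A(p) + B(q) − 2, so its minimum is min A + min B − 2.
A'(p) = 2p - 2 vanishes at p ∈ {1}; B'(q) = 12q(q - 3)(q + 4) vanishes at q ∈ {-4, 0, 3}.
Local minima of A (where A''>0): A(1)=-1. Local minima of B: B(-4)=-640, B(3)=-297.
So the global minimum of J is A(1) + B(-4) − 2 = -1 − 640 − 2 = -643, attained at (1, -4).

-643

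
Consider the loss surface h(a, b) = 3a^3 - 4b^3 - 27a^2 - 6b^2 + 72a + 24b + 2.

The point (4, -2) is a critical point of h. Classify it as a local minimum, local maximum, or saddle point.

The mixed partial ∂²h/∂a∂b is 0, so the Hessian at any point is diag(h_aa, h_bb) = diag(18(a - 3), -12(2b + 1)).
At (4, -2): H = diag(18, 36).
Both eigenvalues are positive, so H is positive definite: a local minimum.

local minimum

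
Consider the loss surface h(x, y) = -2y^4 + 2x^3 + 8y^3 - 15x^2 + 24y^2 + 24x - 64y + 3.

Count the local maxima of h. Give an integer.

2

h separates as a function of x plus a function of y, so ∇h=0 decouples.
∂h/∂x = 6(x - 4)(x - 1) = 0 at x ∈ {1, 4}; ∂h/∂y = -8(y - 4)(y - 1)(y + 2) = 0 at y ∈ {-2, 1, 4}.
The Hessian is diagonal: diag(h_xx, h_yy). Second derivatives: h_xx(1)=-18, h_xx(4)=18; h_yy(-2)=-144, h_yy(1)=72, h_yy(4)=-144.
Local maxima occur where both diagonal entries negative: (1, -2), (1, 4). Count: 2.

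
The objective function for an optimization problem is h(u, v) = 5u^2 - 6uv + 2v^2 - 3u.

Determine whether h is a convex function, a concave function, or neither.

h is quadratic, so its Hessian is the constant matrix H = [[10, -6], [-6, 4]].
det(H) = 4, tr(H) = 14.
det(H) > 0 and tr(H) > 0, so H is positive definite everywhere: convex.

convex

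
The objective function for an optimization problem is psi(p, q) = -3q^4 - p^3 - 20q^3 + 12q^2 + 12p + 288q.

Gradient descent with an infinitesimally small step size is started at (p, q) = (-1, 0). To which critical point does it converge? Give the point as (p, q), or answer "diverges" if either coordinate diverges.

psi is separable, so gradient descent decouples: p follows -∂psi/∂p, q follows -∂psi/∂q.
∂psi/∂p = -3(p - 2)(p + 2); at p=-1 this is 9, so p decreases.
∂psi/∂q = -12(q - 2)(q + 3)(q + 4); at q=0 this is 288, so q decreases.
p converges to its nearest critical value -2 (a local min of the p-part); q converges to -3. The iterate converges to (-2, -3).

(-2, -3)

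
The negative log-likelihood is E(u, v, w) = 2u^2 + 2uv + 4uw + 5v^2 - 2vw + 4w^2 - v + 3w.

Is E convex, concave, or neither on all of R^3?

E is quadratic, so its Hessian is the constant matrix H = [[4, 2, 4], [2, 10, -2], [4, -2, 8]].
Leading principal minors: 4, 36, 80.
All positive ⇒ H ≻ 0 ⇒ convex.

convex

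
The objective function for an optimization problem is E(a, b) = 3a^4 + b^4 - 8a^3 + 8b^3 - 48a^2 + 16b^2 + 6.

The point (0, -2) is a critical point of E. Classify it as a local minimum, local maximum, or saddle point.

local maximum

The mixed partial ∂²E/∂a∂b is 0, so the Hessian at any point is diag(E_aa, E_bb) = diag(12(3a^2 - 4a - 8), 4(3b^2 + 12b + 8)).
At (0, -2): H = diag(-96, -16).
Both eigenvalues are negative, so H is negative definite: a local maximum.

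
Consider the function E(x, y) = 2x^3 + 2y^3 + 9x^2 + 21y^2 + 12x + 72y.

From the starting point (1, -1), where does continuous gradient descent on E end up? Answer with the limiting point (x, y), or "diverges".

E is separable, so gradient descent decouples: x follows -∂E/∂x, y follows -∂E/∂y.
∂E/∂x = 6(x + 1)(x + 2); at x=1 this is 36, so x decreases.
∂E/∂y = 6(y + 3)(y + 4); at y=-1 this is 36, so y decreases.
x converges to its nearest critical value -1 (a local min of the x-part); y converges to -3. The iterate converges to (-1, -3).

(-1, -3)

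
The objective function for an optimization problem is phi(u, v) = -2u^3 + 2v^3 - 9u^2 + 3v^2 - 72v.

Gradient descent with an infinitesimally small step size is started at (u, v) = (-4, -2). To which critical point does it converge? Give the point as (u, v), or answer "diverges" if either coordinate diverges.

phi is separable, so gradient descent decouples: u follows -∂phi/∂u, v follows -∂phi/∂v.
∂phi/∂u = -6u(u + 3); at u=-4 this is -24, so u increases.
∂phi/∂v = 6(v - 3)(v + 4); at v=-2 this is -60, so v increases.
u converges to its nearest critical value -3 (a local min of the u-part); v converges to 3. The iterate converges to (-3, 3).

(-3, 3)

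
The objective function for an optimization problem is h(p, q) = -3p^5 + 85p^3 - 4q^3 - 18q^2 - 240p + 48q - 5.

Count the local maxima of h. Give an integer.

h separates as a function of p plus a function of q, so ∇h=0 decouples.
∂h/∂p = -15(p - 4)(p - 1)(p + 1)(p + 4) = 0 at p ∈ {-4, -1, 1, 4}; ∂h/∂q = -12(q - 1)(q + 4) = 0 at q ∈ {-4, 1}.
The Hessian is diagonal: diag(h_pp, h_qq). Second derivatives: h_pp(-4)=1800, h_pp(-1)=-450, h_pp(1)=450, h_pp(4)=-1800; h_qq(-4)=60, h_qq(1)=-60.
Local maxima occur where both diagonal entries negative: (-1, 1), (4, 1). Count: 2.

2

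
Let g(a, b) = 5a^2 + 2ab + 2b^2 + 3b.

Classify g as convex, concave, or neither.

convex

g is quadratic, so its Hessian is the constant matrix H = [[10, 2], [2, 4]].
det(H) = 36, tr(H) = 14.
det(H) > 0 and tr(H) > 0, so H is positive definite everywhere: convex.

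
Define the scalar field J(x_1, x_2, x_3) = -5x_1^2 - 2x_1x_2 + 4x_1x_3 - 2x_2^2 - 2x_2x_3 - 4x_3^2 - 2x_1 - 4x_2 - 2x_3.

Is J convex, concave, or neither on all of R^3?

concave

J is quadratic, so its Hessian is the constant matrix H = [[-10, -2, 4], [-2, -4, -2], [4, -2, -8]].
Leading principal minors: -10, 36, -152.
Signs alternate −, +, − ⇒ H ≺ 0 ⇒ concave.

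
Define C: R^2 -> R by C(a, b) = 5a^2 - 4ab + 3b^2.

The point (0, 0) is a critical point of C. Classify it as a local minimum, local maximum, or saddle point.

The Hessian of C is constant: H = [[10, -4], [-4, 6]].
det(H) = 10·6 − (-4)² = 44.
det(H) > 0 and tr(H) = 16 > 0, so H is positive definite and the point is a local minimum.

local minimum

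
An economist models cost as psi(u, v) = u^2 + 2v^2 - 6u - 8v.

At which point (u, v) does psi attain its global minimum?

(3, 2)

psi(u,v) separates as P(u) + Q(v), so its minimum is min P + min Q.
P'(u) = 2u - 6 vanishes at u ∈ {3}; Q'(v) = 4v - 8 vanishes at v ∈ {2}.
Local minima of P (where P''>0): P(3)=-9. Local minima of Q: Q(2)=-8.
So the global minimum of psi is P(3) + Q(2) = -9 − 8 = -17, attained at (3, 2).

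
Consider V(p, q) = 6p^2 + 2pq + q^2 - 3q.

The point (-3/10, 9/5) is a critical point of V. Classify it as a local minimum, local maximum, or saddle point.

local minimum

The Hessian of V is constant: H = [[12, 2], [2, 2]].
det(H) = 12·2 − 2² = 20.
det(H) > 0 and tr(H) = 14 > 0, so H is positive definite and the point is a local minimum.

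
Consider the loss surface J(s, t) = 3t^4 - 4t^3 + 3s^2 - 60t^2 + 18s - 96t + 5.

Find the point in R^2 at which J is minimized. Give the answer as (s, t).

(-3, 4)

J(s,t) separates as P(s) + Q(t) + 5, so its minimum is min P + min Q + 5.
P'(s) = 6s + 18 vanishes at s ∈ {-3}; Q'(t) = 12(t - 4)(t + 1)(t + 2) vanishes at t ∈ {-2, -1, 4}.
Local minima of P (where P''>0): P(-3)=-27. Local minima of Q: Q(-2)=32, Q(4)=-832.
So the global minimum of J is P(-3) + Q(4) + 5 = -27 − 832 + 5 = -854, attained at (-3, 4).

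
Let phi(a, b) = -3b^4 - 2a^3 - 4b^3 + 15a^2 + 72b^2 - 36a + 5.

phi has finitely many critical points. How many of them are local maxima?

2

phi separates as a function of a plus a function of b, so ∇phi=0 decouples.
∂phi/∂a = -6(a - 3)(a - 2) = 0 at a ∈ {2, 3}; ∂phi/∂b = -12b(b - 3)(b + 4) = 0 at b ∈ {-4, 0, 3}.
The Hessian is diagonal: diag(phi_aa, phi_bb). Second derivatives: phi_aa(2)=6, phi_aa(3)=-6; phi_bb(-4)=-336, phi_bb(0)=144, phi_bb(3)=-252.
Local maxima occur where both diagonal entries negative: (3, -4), (3, 3). Count: 2.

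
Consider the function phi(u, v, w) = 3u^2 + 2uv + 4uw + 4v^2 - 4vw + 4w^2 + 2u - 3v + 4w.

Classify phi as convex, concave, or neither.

phi is quadratic, so its Hessian is the constant matrix H = [[6, 2, 4], [2, 8, -4], [4, -4, 8]].
Leading principal minors: 6, 44, 64.
All positive ⇒ H ≻ 0 ⇒ convex.

convex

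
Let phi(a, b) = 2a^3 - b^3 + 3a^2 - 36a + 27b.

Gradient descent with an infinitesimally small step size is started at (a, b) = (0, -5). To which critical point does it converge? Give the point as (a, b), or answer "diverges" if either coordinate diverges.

(2, -3)

phi is separable, so gradient descent decouples: a follows -∂phi/∂a, b follows -∂phi/∂b.
∂phi/∂a = 6(a - 2)(a + 3); at a=0 this is -36, so a increases.
∂phi/∂b = -3(b - 3)(b + 3); at b=-5 this is -48, so b increases.
a converges to its nearest critical value 2 (a local min of the a-part); b converges to -3. The iterate converges to (2, -3).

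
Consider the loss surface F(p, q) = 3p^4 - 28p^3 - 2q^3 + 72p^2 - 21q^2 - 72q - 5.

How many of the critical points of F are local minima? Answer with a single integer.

F separates as a function of p plus a function of q, so ∇F=0 decouples.
∂F/∂p = 12p(p - 4)(p - 3) = 0 at p ∈ {0, 3, 4}; ∂F/∂q = -6(q + 3)(q + 4) = 0 at q ∈ {-4, -3}.
The Hessian is diagonal: diag(F_pp, F_qq). Second derivatives: F_pp(0)=144, F_pp(3)=-36, F_pp(4)=48; F_qq(-4)=6, F_qq(-3)=-6.
Local minima occur where both diagonal entries positive: (0, -4), (4, -4). Count: 2.

2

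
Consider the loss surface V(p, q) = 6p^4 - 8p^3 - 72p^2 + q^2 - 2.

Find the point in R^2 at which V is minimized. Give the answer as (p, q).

(3, 0)

V(p,q) separates as A(p) + B(q) − 2, so its minimum is min A + min B − 2.
A'(p) = 24p(p - 3)(p + 2) vanishes at p ∈ {-2, 0, 3}; B'(q) = 2q vanishes at q ∈ {0}.
Local minima of A (where A''>0): A(-2)=-128, A(3)=-378. Local minima of B: B(0)=0.
So the global minimum of V is A(3) + B(0) − 2 = -378 + 0 − 2 = -380, attained at (3, 0).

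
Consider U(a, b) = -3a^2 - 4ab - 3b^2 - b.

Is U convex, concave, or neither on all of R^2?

U is quadratic, so its Hessian is the constant matrix H = [[-6, -4], [-4, -6]].
det(H) = 20, tr(H) = -12.
det(H) > 0 and tr(H) < 0, so H is negative definite everywhere: concave.

concave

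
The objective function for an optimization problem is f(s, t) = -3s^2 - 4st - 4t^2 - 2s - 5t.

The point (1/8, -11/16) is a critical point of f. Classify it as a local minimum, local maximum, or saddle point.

local maximum

The Hessian of f is constant: H = [[-6, -4], [-4, -8]].
det(H) = (-6)·(-8) − (-4)² = 32.
det(H) > 0 and tr(H) = -14 < 0, so H is negative definite and the point is a local maximum.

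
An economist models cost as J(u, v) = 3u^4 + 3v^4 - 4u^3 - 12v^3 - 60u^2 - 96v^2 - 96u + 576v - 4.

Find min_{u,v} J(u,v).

-3140

J(u,v) separates as P(u) + Q(v) − 4, so its minimum is min P + min Q − 4.
P'(u) = 12(u - 4)(u + 1)(u + 2) vanishes at u ∈ {-2, -1, 4}; Q'(v) = 12(v - 4)(v - 3)(v + 4) vanishes at v ∈ {-4, 3, 4}.
Local minima of P (where P''>0): P(-2)=32, P(4)=-832. Local minima of Q: Q(-4)=-2304, Q(4)=768.
So the global minimum of J is P(4) + Q(-4) − 4 = -832 − 2304 − 4 = -3140, attained at (4, -4).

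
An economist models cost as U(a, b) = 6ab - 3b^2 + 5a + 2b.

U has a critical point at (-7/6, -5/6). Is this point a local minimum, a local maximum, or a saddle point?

The Hessian of U is constant: H = [[0, 6], [6, -6]].
det(H) = 0·(-6) − 6² = -36.
Since det(H) < 0, H is indefinite and the critical point is a saddle point.

saddle point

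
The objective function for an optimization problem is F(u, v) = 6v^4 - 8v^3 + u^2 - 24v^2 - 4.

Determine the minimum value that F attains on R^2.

-68

F(u,v) separates as P(u) + Q(v) − 4, so its minimum is min P + min Q − 4.
P'(u) = 2u vanishes at u ∈ {0}; Q'(v) = 24v(v - 2)(v + 1) vanishes at v ∈ {-1, 0, 2}.
Local minima of P (where P''>0): P(0)=0. Local minima of Q: Q(-1)=-10, Q(2)=-64.
So the global minimum of F is P(0) + Q(2) − 4 = 0 − 64 − 4 = -68, attained at (0, 2).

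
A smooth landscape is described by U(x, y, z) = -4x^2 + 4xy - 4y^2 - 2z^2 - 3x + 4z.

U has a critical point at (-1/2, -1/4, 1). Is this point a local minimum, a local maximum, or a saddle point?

local maximum

The Hessian is constant: H = [[-8, 4, 0], [4, -8, 0], [0, 0, -4]].
Leading principal minors: Δ₁ = -8, Δ₂ = 48, Δ₃ = -192.
The minors alternate sign starting negative (−, +, −), so H is negative definite: a local maximum.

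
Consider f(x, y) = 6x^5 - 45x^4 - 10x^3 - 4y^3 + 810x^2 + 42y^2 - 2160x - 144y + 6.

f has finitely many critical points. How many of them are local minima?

2

f separates as a function of x plus a function of y, so ∇f=0 decouples.
∂f/∂x = 30(x - 4)(x - 3)(x - 2)(x + 3) = 0 at x ∈ {-3, 2, 3, 4}; ∂f/∂y = -12(y - 4)(y - 3) = 0 at y ∈ {3, 4}.
The Hessian is diagonal: diag(f_xx, f_yy). Second derivatives: f_xx(-3)=-6300, f_xx(2)=300, f_xx(3)=-180, f_xx(4)=420; f_yy(3)=12, f_yy(4)=-12.
Local minima occur where both diagonal entries positive: (2, 3), (4, 3). Count: 2.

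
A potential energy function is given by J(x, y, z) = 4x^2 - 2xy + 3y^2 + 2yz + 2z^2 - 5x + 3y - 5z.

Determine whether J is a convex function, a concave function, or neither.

convex

J is quadratic, so its Hessian is the constant matrix H = [[8, -2, 0], [-2, 6, 2], [0, 2, 4]].
Leading principal minors: 8, 44, 144.
All positive ⇒ H ≻ 0 ⇒ convex.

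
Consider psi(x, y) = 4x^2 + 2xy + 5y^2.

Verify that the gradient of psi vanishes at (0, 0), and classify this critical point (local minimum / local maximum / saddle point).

∇psi = (8x + 2y, 2x + 10y); substituting (0, 0) gives ∇psi = (0, 0), so (0, 0) is indeed a critical point.
The Hessian of psi is constant: H = [[8, 2], [2, 10]].
det(H) = 8·10 − 2² = 76.
det(H) > 0 and tr(H) = 18 > 0, so H is positive definite and the point is a local minimum.

local minimum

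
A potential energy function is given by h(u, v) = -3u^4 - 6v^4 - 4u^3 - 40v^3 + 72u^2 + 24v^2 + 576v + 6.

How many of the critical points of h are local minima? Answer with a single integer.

h separates as a function of u plus a function of v, so ∇h=0 decouples.
∂h/∂u = -12u(u - 3)(u + 4) = 0 at u ∈ {-4, 0, 3}; ∂h/∂v = -24(v - 2)(v + 3)(v + 4) = 0 at v ∈ {-4, -3, 2}.
The Hessian is diagonal: diag(h_uu, h_vv). Second derivatives: h_uu(-4)=-336, h_uu(0)=144, h_uu(3)=-252; h_vv(-4)=-144, h_vv(-3)=120, h_vv(2)=-720.
Local minima occur where both diagonal entries positive: (0, -3). Count: 1.

1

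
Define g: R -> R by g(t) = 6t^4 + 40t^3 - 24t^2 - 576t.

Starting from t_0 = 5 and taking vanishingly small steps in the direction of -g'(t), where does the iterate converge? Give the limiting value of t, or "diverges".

g'(t) = 24(t - 2)(t + 3)(t + 4), so g'(5) = 5184.
Gradient descent moves in the -g' direction, i.e. t is decreasing.
The nearest critical point in that direction is t = 2, where g'' = 720 > 0 (a local minimum). The iterate converges there.

2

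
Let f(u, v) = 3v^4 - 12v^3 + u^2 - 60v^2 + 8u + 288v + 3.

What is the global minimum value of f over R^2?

-850

f(u,v) separates as P(u) + Q(v) + 3, so its minimum is min P + min Q + 3.
P'(u) = 2u + 8 vanishes at u ∈ {-4}; Q'(v) = 12(v - 4)(v - 2)(v + 3) vanishes at v ∈ {-3, 2, 4}.
Local minima of P (where P''>0): P(-4)=-16. Local minima of Q: Q(-3)=-837, Q(4)=192.
So the global minimum of f is P(-4) + Q(-3) + 3 = -16 − 837 + 3 = -850, attained at (-4, -3).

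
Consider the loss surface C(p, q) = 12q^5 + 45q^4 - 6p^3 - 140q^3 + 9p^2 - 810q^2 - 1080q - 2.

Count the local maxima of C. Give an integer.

C separates as a function of p plus a function of q, so ∇C=0 decouples.
∂C/∂p = -18p(p - 1) = 0 at p ∈ {0, 1}; ∂C/∂q = 60(q - 3)(q + 1)(q + 2)(q + 3) = 0 at q ∈ {-3, -2, -1, 3}.
The Hessian is diagonal: diag(C_pp, C_qq). Second derivatives: C_pp(0)=18, C_pp(1)=-18; C_qq(-3)=-720, C_qq(-2)=300, C_qq(-1)=-480, C_qq(3)=7200.
Local maxima occur where both diagonal entries negative: (1, -3), (1, -1). Count: 2.

2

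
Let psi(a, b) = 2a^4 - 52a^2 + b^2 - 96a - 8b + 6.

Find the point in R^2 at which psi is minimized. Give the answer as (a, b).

(4, 4)

psi(a,b) separates as P(a) + Q(b) + 6, so its minimum is min P + min Q + 6.
P'(a) = 8(a - 4)(a + 1)(a + 3) vanishes at a ∈ {-3, -1, 4}; Q'(b) = 2b - 8 vanishes at b ∈ {4}.
Local minima of P (where P''>0): P(-3)=-18, P(4)=-704. Local minima of Q: Q(4)=-16.
So the global minimum of psi is P(4) + Q(4) + 6 = -704 − 16 + 6 = -714, attained at (4, 4).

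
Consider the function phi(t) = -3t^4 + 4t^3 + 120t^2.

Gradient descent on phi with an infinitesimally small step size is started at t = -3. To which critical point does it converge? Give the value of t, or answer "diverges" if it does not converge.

phi'(t) = -12t(t - 5)(t + 4), so phi'(-3) = -288.
Gradient descent moves in the -phi' direction, i.e. t is increasing.
The nearest critical point in that direction is t = 0, where phi'' = 240 > 0 (a local minimum). The iterate converges there.

0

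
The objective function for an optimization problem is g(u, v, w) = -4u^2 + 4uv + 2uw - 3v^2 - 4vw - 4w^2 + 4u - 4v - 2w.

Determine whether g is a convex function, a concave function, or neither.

g is quadratic, so its Hessian is the constant matrix H = [[-8, 4, 2], [4, -6, -4], [2, -4, -8]].
Leading principal minors: -8, 32, -168.
Signs alternate −, +, − ⇒ H ≺ 0 ⇒ concave.

concave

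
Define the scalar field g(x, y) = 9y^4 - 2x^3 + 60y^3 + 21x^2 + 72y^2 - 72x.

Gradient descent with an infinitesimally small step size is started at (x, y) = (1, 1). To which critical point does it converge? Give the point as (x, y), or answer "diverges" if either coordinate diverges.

g is separable, so gradient descent decouples: x follows -∂g/∂x, y follows -∂g/∂y.
∂g/∂x = -6(x - 4)(x - 3); at x=1 this is -36, so x increases.
∂g/∂y = 36y(y + 1)(y + 4); at y=1 this is 360, so y decreases.
x converges to its nearest critical value 3 (a local min of the x-part); y converges to 0. The iterate converges to (3, 0).

(3, 0)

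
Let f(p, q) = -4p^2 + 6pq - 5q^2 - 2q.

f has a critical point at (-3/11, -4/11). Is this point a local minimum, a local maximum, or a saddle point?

local maximum

The Hessian of f is constant: H = [[-8, 6], [6, -10]].
det(H) = (-8)·(-10) − 6² = 44.
det(H) > 0 and tr(H) = -18 < 0, so H is negative definite and the point is a local maximum.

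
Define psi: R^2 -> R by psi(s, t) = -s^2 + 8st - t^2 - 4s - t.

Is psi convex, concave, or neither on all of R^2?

psi is quadratic, so its Hessian is the constant matrix H = [[-2, 8], [8, -2]].
det(H) = -60, tr(H) = -4.
det(H) < 0, so H is indefinite: neither convex nor concave.

neither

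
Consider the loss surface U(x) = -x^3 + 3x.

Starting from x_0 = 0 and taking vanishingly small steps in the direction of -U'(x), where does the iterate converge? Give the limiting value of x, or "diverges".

-1

U'(x) = -3(x - 1)(x + 1), so U'(0) = 3.
Gradient descent moves in the -U' direction, i.e. x is decreasing.
The nearest critical point in that direction is x = -1, where U'' = 6 > 0 (a local minimum). The iterate converges there.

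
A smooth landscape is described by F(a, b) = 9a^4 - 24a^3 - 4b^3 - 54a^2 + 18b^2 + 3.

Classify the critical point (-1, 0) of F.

local minimum

The mixed partial ∂²F/∂a∂b is 0, so the Hessian at any point is diag(F_aa, F_bb) = diag(36(3a^2 - 4a - 3), 12(-2b + 3)).
At (-1, 0): H = diag(144, 36).
Both eigenvalues are positive, so H is positive definite: a local minimum.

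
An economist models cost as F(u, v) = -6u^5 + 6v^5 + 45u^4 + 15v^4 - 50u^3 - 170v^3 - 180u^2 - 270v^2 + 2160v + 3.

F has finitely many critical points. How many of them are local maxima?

F separates as a function of u plus a function of v, so ∇F=0 decouples.
∂F/∂u = -30u(u - 4)(u - 3)(u + 1) = 0 at u ∈ {-1, 0, 3, 4}; ∂F/∂v = 30(v - 3)(v - 2)(v + 3)(v + 4) = 0 at v ∈ {-4, -3, 2, 3}.
The Hessian is diagonal: diag(F_uu, F_vv). Second derivatives: F_uu(-1)=600, F_uu(0)=-360, F_uu(3)=360, F_uu(4)=-600; F_vv(-4)=-1260, F_vv(-3)=900, F_vv(2)=-900, F_vv(3)=1260.
Local maxima occur where both diagonal entries negative: (0, -4), (0, 2), (4, -4), (4, 2). Count: 4.

4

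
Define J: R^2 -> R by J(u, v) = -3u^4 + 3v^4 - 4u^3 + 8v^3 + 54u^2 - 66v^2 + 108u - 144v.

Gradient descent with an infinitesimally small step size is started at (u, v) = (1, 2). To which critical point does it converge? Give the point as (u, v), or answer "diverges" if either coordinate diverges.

J is separable, so gradient descent decouples: u follows -∂J/∂u, v follows -∂J/∂v.
∂J/∂u = -12(u - 3)(u + 1)(u + 3); at u=1 this is 192, so u decreases.
∂J/∂v = 12(v - 3)(v + 1)(v + 4); at v=2 this is -216, so v increases.
u converges to its nearest critical value -1 (a local min of the u-part); v converges to 3. The iterate converges to (-1, 3).

(-1, 3)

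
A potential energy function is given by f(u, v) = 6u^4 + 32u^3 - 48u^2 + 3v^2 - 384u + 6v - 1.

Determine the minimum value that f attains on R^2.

f(u,v) separates as P(u) + Q(v) − 1, so its minimum is min P + min Q − 1.
P'(u) = 24(u - 2)(u + 2)(u + 4) vanishes at u ∈ {-4, -2, 2}; Q'(v) = 6v + 6 vanishes at v ∈ {-1}.
Local minima of P (where P''>0): P(-4)=256, P(2)=-608. Local minima of Q: Q(-1)=-3.
So the global minimum of f is P(2) + Q(-1) − 1 = -608 − 3 − 1 = -612, attained at (2, -1).

-612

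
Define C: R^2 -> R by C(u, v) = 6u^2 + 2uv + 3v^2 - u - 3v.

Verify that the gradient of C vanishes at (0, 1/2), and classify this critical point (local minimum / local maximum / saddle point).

∇C = (12u + 2v - 1, 2u + 6v - 3); substituting (0, 1/2) gives ∇C = (0, 0), so (0, 1/2) is indeed a critical point.
The Hessian of C is constant: H = [[12, 2], [2, 6]].
det(H) = 12·6 − 2² = 68.
det(H) > 0 and tr(H) = 18 > 0, so H is positive definite and the point is a local minimum.

local minimum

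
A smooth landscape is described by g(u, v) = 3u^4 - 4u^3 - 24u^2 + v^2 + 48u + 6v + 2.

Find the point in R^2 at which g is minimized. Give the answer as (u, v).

(-2, -3)

g(u,v) separates as P(u) + Q(v) + 2, so its minimum is min P + min Q + 2.
P'(u) = 12(u - 2)(u - 1)(u + 2) vanishes at u ∈ {-2, 1, 2}; Q'(v) = 2v + 6 vanishes at v ∈ {-3}.
Local minima of P (where P''>0): P(-2)=-112, P(2)=16. Local minima of Q: Q(-3)=-9.
So the global minimum of g is P(-2) + Q(-3) + 2 = -112 − 9 + 2 = -119, attained at (-2, -3).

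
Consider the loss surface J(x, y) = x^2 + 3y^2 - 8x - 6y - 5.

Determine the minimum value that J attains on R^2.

J(x,y) separates as P(x) + Q(y) − 5, so its minimum is min P + min Q − 5.
P'(x) = 2x - 8 vanishes at x ∈ {4}; Q'(y) = 6y - 6 vanishes at y ∈ {1}.
Local minima of P (where P''>0): P(4)=-16. Local minima of Q: Q(1)=-3.
So the global minimum of J is P(4) + Q(1) − 5 = -16 − 3 − 5 = -24, attained at (4, 1).

-24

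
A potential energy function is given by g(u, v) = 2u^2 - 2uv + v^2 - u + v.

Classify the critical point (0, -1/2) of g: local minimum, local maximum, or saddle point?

local minimum

The Hessian of g is constant: H = [[4, -2], [-2, 2]].
det(H) = 4·2 − (-2)² = 4.
det(H) > 0 and tr(H) = 6 > 0, so H is positive definite and the point is a local minimum.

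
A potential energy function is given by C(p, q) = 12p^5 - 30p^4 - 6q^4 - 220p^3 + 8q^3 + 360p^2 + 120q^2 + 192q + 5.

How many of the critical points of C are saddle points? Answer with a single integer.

6

C separates as a function of p plus a function of q, so ∇C=0 decouples.
∂C/∂p = 60p(p - 4)(p - 1)(p + 3) = 0 at p ∈ {-3, 0, 1, 4}; ∂C/∂q = -24(q - 4)(q + 1)(q + 2) = 0 at q ∈ {-2, -1, 4}.
The Hessian is diagonal: diag(C_pp, C_qq). Second derivatives: C_pp(-3)=-5040, C_pp(0)=720, C_pp(1)=-720, C_pp(4)=5040; C_qq(-2)=-144, C_qq(-1)=120, C_qq(4)=-720.
Saddle points occur where the two diagonal entries have opposite signs: (-3, -1), (0, -2), (0, 4), (1, -1), (4, -2), (4, 4). Count: 6.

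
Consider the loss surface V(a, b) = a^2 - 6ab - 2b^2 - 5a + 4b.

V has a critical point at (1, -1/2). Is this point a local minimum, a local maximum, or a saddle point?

The Hessian of V is constant: H = [[2, -6], [-6, -4]].
det(H) = 2·(-4) − (-6)² = -44.
Since det(H) < 0, H is indefinite and the critical point is a saddle point.

saddle point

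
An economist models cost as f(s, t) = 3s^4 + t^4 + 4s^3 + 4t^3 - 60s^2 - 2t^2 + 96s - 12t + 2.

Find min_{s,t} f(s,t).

-839

f(s,t) separates as P(s) + Q(t) + 2, so its minimum is min P + min Q + 2.
P'(s) = 12(s - 2)(s - 1)(s + 4) vanishes at s ∈ {-4, 1, 2}; Q'(t) = 4(t - 1)(t + 1)(t + 3) vanishes at t ∈ {-3, -1, 1}.
Local minima of P (where P''>0): P(-4)=-832, P(2)=32. Local minima of Q: Q(-3)=-9, Q(1)=-9.
So the global minimum of f is P(-4) + Q(-3) + 2 = -832 − 9 + 2 = -839, attained at (-4, -3).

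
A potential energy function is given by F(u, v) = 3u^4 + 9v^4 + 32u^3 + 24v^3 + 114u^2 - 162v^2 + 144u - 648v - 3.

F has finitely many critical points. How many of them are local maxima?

F separates as a function of u plus a function of v, so ∇F=0 decouples.
∂F/∂u = 12(u + 1)(u + 3)(u + 4) = 0 at u ∈ {-4, -3, -1}; ∂F/∂v = 36(v - 3)(v + 2)(v + 3) = 0 at v ∈ {-3, -2, 3}.
The Hessian is diagonal: diag(F_uu, F_vv). Second derivatives: F_uu(-4)=36, F_uu(-3)=-24, F_uu(-1)=72; F_vv(-3)=216, F_vv(-2)=-180, F_vv(3)=1080.
Local maxima occur where both diagonal entries negative: (-3, -2). Count: 1.

1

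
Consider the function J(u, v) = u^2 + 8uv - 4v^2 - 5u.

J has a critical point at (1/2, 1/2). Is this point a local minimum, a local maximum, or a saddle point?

The Hessian of J is constant: H = [[2, 8], [8, -8]].
det(H) = 2·(-8) − 8² = -80.
Since det(H) < 0, H is indefinite and the critical point is a saddle point.

saddle point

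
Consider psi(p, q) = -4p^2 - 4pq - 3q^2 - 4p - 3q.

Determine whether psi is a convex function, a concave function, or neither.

psi is quadratic, so its Hessian is the constant matrix H = [[-8, -4], [-4, -6]].
det(H) = 32, tr(H) = -14.
det(H) > 0 and tr(H) < 0, so H is negative definite everywhere: concave.

concave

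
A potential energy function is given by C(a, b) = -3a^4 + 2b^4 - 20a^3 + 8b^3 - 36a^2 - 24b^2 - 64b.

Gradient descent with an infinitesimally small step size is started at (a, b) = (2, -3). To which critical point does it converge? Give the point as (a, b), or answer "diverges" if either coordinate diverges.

C is separable, so gradient descent decouples: a follows -∂C/∂a, b follows -∂C/∂b.
∂C/∂a = -12a(a + 2)(a + 3); at a=2 this is -480, so a increases.
∂C/∂b = 8(b - 2)(b + 1)(b + 4); at b=-3 this is 80, so b decreases.
The a-coordinate has no critical point in that direction and runs off to infinity.

diverges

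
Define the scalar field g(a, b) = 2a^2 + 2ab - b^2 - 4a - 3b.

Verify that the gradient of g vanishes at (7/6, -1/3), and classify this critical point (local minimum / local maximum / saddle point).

saddle point

∇g = (4a + 2b - 4, 2a - 2b - 3); substituting (7/6, -1/3) gives ∇g = (0, 0), so (7/6, -1/3) is indeed a critical point.
The Hessian of g is constant: H = [[4, 2], [2, -2]].
det(H) = 4·(-2) − 2² = -12.
Since det(H) < 0, H is indefinite and the critical point is a saddle point.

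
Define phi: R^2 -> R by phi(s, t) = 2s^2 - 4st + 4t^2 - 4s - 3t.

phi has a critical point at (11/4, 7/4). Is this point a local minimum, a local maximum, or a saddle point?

local minimum

The Hessian of phi is constant: H = [[4, -4], [-4, 8]].
det(H) = 4·8 − (-4)² = 16.
det(H) > 0 and tr(H) = 12 > 0, so H is positive definite and the point is a local minimum.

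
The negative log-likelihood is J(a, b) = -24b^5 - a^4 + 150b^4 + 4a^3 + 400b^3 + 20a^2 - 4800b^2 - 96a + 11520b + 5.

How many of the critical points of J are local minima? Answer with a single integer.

2

J separates as a function of a plus a function of b, so ∇J=0 decouples.
∂J/∂a = -4(a - 4)(a - 2)(a + 3) = 0 at a ∈ {-3, 2, 4}; ∂J/∂b = -120(b - 4)(b - 3)(b - 2)(b + 4) = 0 at b ∈ {-4, 2, 3, 4}.
The Hessian is diagonal: diag(J_aa, J_bb). Second derivatives: J_aa(-3)=-140, J_aa(2)=40, J_aa(4)=-56; J_bb(-4)=40320, J_bb(2)=-1440, J_bb(3)=840, J_bb(4)=-1920.
Local minima occur where both diagonal entries positive: (2, -4), (2, 3). Count: 2.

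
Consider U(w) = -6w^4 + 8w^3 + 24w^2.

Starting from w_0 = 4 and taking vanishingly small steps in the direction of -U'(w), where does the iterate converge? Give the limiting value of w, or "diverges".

diverges

U'(w) = -24w(w - 2)(w + 1), so U'(4) = -960.
Gradient descent moves in the -U' direction, i.e. w is increasing.
There is no critical point above w=4, and U' keeps the same sign, so the iterate runs off to +∞.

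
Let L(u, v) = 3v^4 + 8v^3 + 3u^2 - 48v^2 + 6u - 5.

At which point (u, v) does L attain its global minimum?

L(u,v) separates as P(u) + Q(v) − 5, so its minimum is min P + min Q − 5.
P'(u) = 6u + 6 vanishes at u ∈ {-1}; Q'(v) = 12v(v - 2)(v + 4) vanishes at v ∈ {-4, 0, 2}.
Local minima of P (where P''>0): P(-1)=-3. Local minima of Q: Q(-4)=-512, Q(2)=-80.
So the global minimum of L is P(-1) + Q(-4) − 5 = -3 − 512 − 5 = -520, attained at (-1, -4).

(-1, -4)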